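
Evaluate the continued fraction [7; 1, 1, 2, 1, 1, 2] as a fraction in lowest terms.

235/31

Using pₖ = aₖpₖ₋₁ + pₖ₋₂ and qₖ = aₖqₖ₋₁ + qₖ₋₂:
  k=0: a=7, p=7, q=1
  k=1: a=1, p=8, q=1
  k=2: a=1, p=15, q=2
  k=3: a=2, p=38, q=5
  k=4: a=1, p=53, q=7
  k=5: a=1, p=91, q=12
  k=6: a=2, p=235, q=31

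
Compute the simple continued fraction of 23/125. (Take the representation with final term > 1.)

23 = 0·125 + 23
125 = 5·23 + 10
23 = 2·10 + 3
10 = 3·3 + 1
3 = 3·1 + 0  (stop)
So 23/125 = [0; 5, 2, 3, 3].

[0; 5, 2, 3, 3]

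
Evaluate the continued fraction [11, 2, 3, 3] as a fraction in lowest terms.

Fold from the inside: start with 3/1.
  3 + 1/3 = 10/3
  2 + 3/10 = 23/10
  11 + 10/23 = 263/23

263/23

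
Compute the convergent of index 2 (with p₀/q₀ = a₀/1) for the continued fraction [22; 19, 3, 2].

Using pₖ = aₖpₖ₋₁ + pₖ₋₂, qₖ = aₖqₖ₋₁ + qₖ₋₂ (with p₋₁=1, p₋₂=0, q₋₁=0, q₋₂=1):
  k=0: a=22, p=22, q=1
  k=1: a=19, p=419, q=19
  k=2: a=3, p=1279, q=58

1279/58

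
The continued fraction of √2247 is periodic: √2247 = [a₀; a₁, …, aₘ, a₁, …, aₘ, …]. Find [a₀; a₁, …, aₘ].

[47; 2, 2, 15, 2, 2, 94]

a₀ = ⌊√2247⌋ = 47.
With m₀=0, d₀=1 and mₖ₊₁ = dₖaₖ − mₖ, dₖ₊₁ = (n − mₖ₊₁²)/dₖ, aₖ₊₁ = ⌊(a₀+mₖ₊₁)/dₖ₊₁⌋:
  k=1: m=47, d=38, a=2
  k=2: m=29, d=37, a=2
  k=3: m=45, d=6, a=15
  k=4: m=45, d=37, a=2
  k=5: m=29, d=38, a=2
  k=6: m=47, d=1, a=94
d=1 and a=2a₀=94 at k=6, so the next step gives (m, d) = (47, 38) again — its k=1 value — and the period has length 6.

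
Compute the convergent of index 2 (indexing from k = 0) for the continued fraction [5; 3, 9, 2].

Using pₖ = aₖpₖ₋₁ + pₖ₋₂, qₖ = aₖqₖ₋₁ + qₖ₋₂ (with p₋₁=1, p₋₂=0, q₋₁=0, q₋₂=1):
  k=0: a=5, p=5, q=1
  k=1: a=3, p=16, q=3
  k=2: a=9, p=149, q=28

149/28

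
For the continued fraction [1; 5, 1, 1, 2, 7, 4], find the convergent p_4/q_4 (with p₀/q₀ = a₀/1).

Using pₖ = aₖpₖ₋₁ + pₖ₋₂, qₖ = aₖqₖ₋₁ + qₖ₋₂ (with p₋₁=1, p₋₂=0, q₋₁=0, q₋₂=1):
  k=0: a=1, p=1, q=1
  k=1: a=5, p=6, q=5
  k=2: a=1, p=7, q=6
  k=3: a=1, p=13, q=11
  k=4: a=2, p=33, q=28

33/28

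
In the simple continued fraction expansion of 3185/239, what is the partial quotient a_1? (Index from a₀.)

3185 = 13·239 + 78   →  a_0 = 13
239 = 3·78 + 5   →  a_1 = 3

3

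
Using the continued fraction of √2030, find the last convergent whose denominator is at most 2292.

√2030 = [45; 18, 90, …] (period length 2).
Convergents:
  p_0/q_0 = 45/1
  p_1/q_1 = 811/18
  p_2/q_2 = 73035/1621
  p_3/q_3 = 1315441/29196
q_2 = 1621 ≤ 2292 < 29196 = q_3, so the answer is 73035/1621.

73035/1621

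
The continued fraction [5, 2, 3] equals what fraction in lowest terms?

Using pₖ = aₖpₖ₋₁ + pₖ₋₂ and qₖ = aₖqₖ₋₁ + qₖ₋₂:
  k=0: a=5, p=5, q=1
  k=1: a=2, p=11, q=2
  k=2: a=3, p=38, q=7

38/7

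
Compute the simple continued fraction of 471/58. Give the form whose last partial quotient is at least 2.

[8; 8, 3, 2]

471 = 8*58 + 7
58 = 8*7 + 2
7 = 3*2 + 1
2 = 2*1 + 0  (stop)
So 471/58 = [8; 8, 3, 2].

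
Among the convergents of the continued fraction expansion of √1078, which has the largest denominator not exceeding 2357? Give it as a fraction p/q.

√1078 = [32; 1, 4, 1, 64, …] (period length 4).
Convergents:
  p_0/q_0 = 32/1
  p_1/q_1 = 33/1
  p_2/q_2 = 164/5
  p_3/q_3 = 197/6
  p_4/q_4 = 12772/389
  p_5/q_5 = 12969/395
  p_6/q_6 = 64648/1969
  p_7/q_7 = 77617/2364
q_6 = 1969 ≤ 2357 < 2364 = q_7, so the answer is 64648/1969.

64648/1969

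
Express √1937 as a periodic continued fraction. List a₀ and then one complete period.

a₀ = ⌊√1937⌋ = 44.
With m₀=0, d₀=1 and mₖ₊₁ = dₖaₖ − mₖ, dₖ₊₁ = (n − mₖ₊₁²)/dₖ, aₖ₊₁ = ⌊(a₀+mₖ₊₁)/dₖ₊₁⌋:
  k=1: m=44, d=1, a=88
d=1 and a=2a₀=88 at k=1, so the next step gives (m, d) = (44, 1) again — its k=1 value — and the period has length 1.

[44; 88]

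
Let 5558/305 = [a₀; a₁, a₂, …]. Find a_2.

2

5558 = 18·305 + 68   →  a_0 = 18
305 = 4·68 + 33   →  a_1 = 4
68 = 2·33 + 2   →  a_2 = 2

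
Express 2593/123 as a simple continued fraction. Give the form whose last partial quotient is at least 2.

2593 = 21×123 + 10
123 = 12×10 + 3
10 = 3×3 + 1
3 = 3×1 + 0  (stop)
So 2593/123 = [21; 12, 3, 3].

[21; 12, 3, 3]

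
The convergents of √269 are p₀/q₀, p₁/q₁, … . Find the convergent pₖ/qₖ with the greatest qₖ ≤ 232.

2657/162

√269 = [16; 2, 2, 32, …] (period length 3).
Convergents:
  p_0/q_0 = 16/1
  p_1/q_1 = 33/2
  p_2/q_2 = 82/5
  p_3/q_3 = 2657/162
  p_4/q_4 = 5396/329
q_3 = 162 ≤ 232 < 329 = q_4, so the answer is 2657/162.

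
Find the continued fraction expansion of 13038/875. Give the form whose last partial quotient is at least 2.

13038 = 14*875 + 788
875 = 1*788 + 87
788 = 9*87 + 5
87 = 17*5 + 2
5 = 2*2 + 1
2 = 2*1 + 0  (stop)
So 13038/875 = [14; 1, 9, 17, 2, 2].

[14; 1, 9, 17, 2, 2]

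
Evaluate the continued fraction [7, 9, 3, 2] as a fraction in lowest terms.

Fold from the inside: start with 2/1.
  3 + 1/2 = 7/2
  9 + 2/7 = 65/7
  7 + 7/65 = 462/65

462/65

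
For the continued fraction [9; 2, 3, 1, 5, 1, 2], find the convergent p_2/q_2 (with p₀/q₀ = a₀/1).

Using pₖ = aₖpₖ₋₁ + pₖ₋₂, qₖ = aₖqₖ₋₁ + qₖ₋₂ (with p₋₁=1, p₋₂=0, q₋₁=0, q₋₂=1):
  k=0: a=9, p=9, q=1
  k=1: a=2, p=19, q=2
  k=2: a=3, p=66, q=7

66/7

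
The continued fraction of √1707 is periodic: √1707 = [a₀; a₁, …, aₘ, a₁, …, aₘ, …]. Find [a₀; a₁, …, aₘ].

a₀ = ⌊√1707⌋ = 41.
With m₀=0, d₀=1 and mₖ₊₁ = dₖaₖ − mₖ, dₖ₊₁ = (n − mₖ₊₁²)/dₖ, aₖ₊₁ = ⌊(a₀+mₖ₊₁)/dₖ₊₁⌋:
  k=1: m=41, d=26, a=3
  k=2: m=37, d=13, a=6
  k=3: m=41, d=2, a=41
  k=4: m=41, d=13, a=6
  k=5: m=37, d=26, a=3
  k=6: m=41, d=1, a=82
d=1 and a=2a₀=82 at k=6, so the next step gives (m, d) = (41, 26) again — its k=1 value — and the period has length 6.

[41; 3, 6, 41, 6, 3, 82]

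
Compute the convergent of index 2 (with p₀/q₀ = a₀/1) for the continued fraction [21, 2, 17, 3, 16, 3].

Using pₖ = aₖpₖ₋₁ + pₖ₋₂, qₖ = aₖqₖ₋₁ + qₖ₋₂ (with p₋₁=1, p₋₂=0, q₋₁=0, q₋₂=1):
  k=0: a=21, p=21, q=1
  k=1: a=2, p=43, q=2
  k=2: a=17, p=752, q=35

752/35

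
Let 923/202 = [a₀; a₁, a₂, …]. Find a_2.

1

923 = 4·202 + 115   →  a_0 = 4
202 = 1·115 + 87   →  a_1 = 1
115 = 1·87 + 28   →  a_2 = 1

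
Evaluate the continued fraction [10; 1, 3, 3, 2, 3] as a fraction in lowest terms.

1109/103

Using pₖ = aₖpₖ₋₁ + pₖ₋₂ and qₖ = aₖqₖ₋₁ + qₖ₋₂:
  k=0: a=10, p=10, q=1
  k=1: a=1, p=11, q=1
  k=2: a=3, p=43, q=4
  k=3: a=3, p=140, q=13
  k=4: a=2, p=323, q=30
  k=5: a=3, p=1109, q=103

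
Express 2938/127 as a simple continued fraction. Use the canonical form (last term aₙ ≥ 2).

[23; 7, 2, 8]

2938 = 23×127 + 17
127 = 7×17 + 8
17 = 2×8 + 1
8 = 8×1 + 0  (stop)
So 2938/127 = [23; 7, 2, 8].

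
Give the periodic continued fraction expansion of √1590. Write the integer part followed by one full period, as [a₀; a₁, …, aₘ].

[39; 1, 6, 1, 78]

a₀ = ⌊√1590⌋ = 39.
With m₀=0, d₀=1 and mₖ₊₁ = dₖaₖ − mₖ, dₖ₊₁ = (n − mₖ₊₁²)/dₖ, aₖ₊₁ = ⌊(a₀+mₖ₊₁)/dₖ₊₁⌋:
  k=1: m=39, d=69, a=1
  k=2: m=30, d=10, a=6
  k=3: m=30, d=69, a=1
  k=4: m=39, d=1, a=78
d=1 and a=2a₀=78 at k=4, so the next step gives (m, d) = (39, 69) again — its k=1 value — and the period has length 4.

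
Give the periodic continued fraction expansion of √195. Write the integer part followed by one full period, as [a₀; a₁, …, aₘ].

a₀ = ⌊√195⌋ = 13.
With m₀=0, d₀=1 and mₖ₊₁ = dₖaₖ − mₖ, dₖ₊₁ = (n − mₖ₊₁²)/dₖ, aₖ₊₁ = ⌊(a₀+mₖ₊₁)/dₖ₊₁⌋:
  k=1: m=13, d=26, a=1
  k=2: m=13, d=1, a=26
d=1 and a=2a₀=26 at k=2, so the next step gives (m, d) = (13, 26) again — its k=1 value — and the period has length 2.

[13; 1, 26]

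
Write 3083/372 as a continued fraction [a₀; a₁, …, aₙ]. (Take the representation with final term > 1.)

3083 = 8×372 + 107
372 = 3×107 + 51
107 = 2×51 + 5
51 = 10×5 + 1
5 = 5×1 + 0  (stop)
So 3083/372 = [8; 3, 2, 10, 5].

[8; 3, 2, 10, 5]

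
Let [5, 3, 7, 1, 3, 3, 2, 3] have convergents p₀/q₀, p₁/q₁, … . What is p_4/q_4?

Using pₖ = aₖpₖ₋₁ + pₖ₋₂, qₖ = aₖqₖ₋₁ + qₖ₋₂ (with p₋₁=1, p₋₂=0, q₋₁=0, q₋₂=1):
  k=0: a=5, p=5, q=1
  k=1: a=3, p=16, q=3
  k=2: a=7, p=117, q=22
  k=3: a=1, p=133, q=25
  k=4: a=3, p=516, q=97

516/97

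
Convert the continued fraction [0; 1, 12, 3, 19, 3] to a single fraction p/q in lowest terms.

2182/2359

Using pₖ = aₖpₖ₋₁ + pₖ₋₂ and qₖ = aₖqₖ₋₁ + qₖ₋₂:
  k=0: a=0, p=0, q=1
  k=1: a=1, p=1, q=1
  k=2: a=12, p=12, q=13
  k=3: a=3, p=37, q=40
  k=4: a=19, p=715, q=773
  k=5: a=3, p=2182, q=2359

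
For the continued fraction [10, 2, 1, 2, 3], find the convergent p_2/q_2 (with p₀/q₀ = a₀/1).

Using pₖ = aₖpₖ₋₁ + pₖ₋₂, qₖ = aₖqₖ₋₁ + qₖ₋₂ (with p₋₁=1, p₋₂=0, q₋₁=0, q₋₂=1):
  k=0: a=10, p=10, q=1
  k=1: a=2, p=21, q=2
  k=2: a=1, p=31, q=3

31/3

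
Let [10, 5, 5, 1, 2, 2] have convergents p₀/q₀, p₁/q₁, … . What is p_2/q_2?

Using pₖ = aₖpₖ₋₁ + pₖ₋₂, qₖ = aₖqₖ₋₁ + qₖ₋₂ (with p₋₁=1, p₋₂=0, q₋₁=0, q₋₂=1):
  k=0: a=10, p=10, q=1
  k=1: a=5, p=51, q=5
  k=2: a=5, p=265, q=26

265/26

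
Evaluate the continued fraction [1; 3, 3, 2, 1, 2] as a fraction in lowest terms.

116/89

Using pₖ = aₖpₖ₋₁ + pₖ₋₂ and qₖ = aₖqₖ₋₁ + qₖ₋₂:
  k=0: a=1, p=1, q=1
  k=1: a=3, p=4, q=3
  k=2: a=3, p=13, q=10
  k=3: a=2, p=30, q=23
  k=4: a=1, p=43, q=33
  k=5: a=2, p=116, q=89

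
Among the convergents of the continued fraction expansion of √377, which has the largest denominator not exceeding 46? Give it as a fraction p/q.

√377 = [19; 2, 2, 2, 38, …] (period length 4).
Convergents:
  p_0/q_0 = 19/1
  p_1/q_1 = 39/2
  p_2/q_2 = 97/5
  p_3/q_3 = 233/12
  p_4/q_4 = 8951/461
q_3 = 12 ≤ 46 < 461 = q_4, so the answer is 233/12.

233/12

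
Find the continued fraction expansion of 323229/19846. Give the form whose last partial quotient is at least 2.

[16; 3, 2, 17, 2, 2, 15, 2]

323229 = 16×19846 + 5693
19846 = 3×5693 + 2767
5693 = 2×2767 + 159
2767 = 17×159 + 64
159 = 2×64 + 31
64 = 2×31 + 2
31 = 15×2 + 1
2 = 2×1 + 0  (stop)
So 323229/19846 = [16; 3, 2, 17, 2, 2, 15, 2].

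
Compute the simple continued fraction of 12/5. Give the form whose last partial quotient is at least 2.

12 = 2×5 + 2
5 = 2×2 + 1
2 = 2×1 + 0  (stop)
So 12/5 = [2; 2, 2].

[2; 2, 2]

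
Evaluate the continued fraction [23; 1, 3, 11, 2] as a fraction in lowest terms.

Fold from the inside: start with 2/1.
  11 + 1/2 = 23/2
  3 + 2/23 = 71/23
  1 + 23/71 = 94/71
  23 + 71/94 = 2233/94

2233/94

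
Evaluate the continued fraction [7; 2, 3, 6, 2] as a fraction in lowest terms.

706/95

Fold from the inside: start with 2/1.
  6 + 1/2 = 13/2
  3 + 2/13 = 41/13
  2 + 13/41 = 95/41
  7 + 41/95 = 706/95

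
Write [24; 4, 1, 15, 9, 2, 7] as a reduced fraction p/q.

273319/11293

Using pₖ = aₖpₖ₋₁ + pₖ₋₂ and qₖ = aₖqₖ₋₁ + qₖ₋₂:
  k=0: a=24, p=24, q=1
  k=1: a=4, p=97, q=4
  k=2: a=1, p=121, q=5
  k=3: a=15, p=1912, q=79
  k=4: a=9, p=17329, q=716
  k=5: a=2, p=36570, q=1511
  k=6: a=7, p=273319, q=11293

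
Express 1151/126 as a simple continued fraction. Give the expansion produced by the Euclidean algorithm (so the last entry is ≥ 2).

[9; 7, 2, 2, 3]

1151 = 9*126 + 17
126 = 7*17 + 7
17 = 2*7 + 3
7 = 2*3 + 1
3 = 3*1 + 0  (stop)
So 1151/126 = [9; 7, 2, 2, 3].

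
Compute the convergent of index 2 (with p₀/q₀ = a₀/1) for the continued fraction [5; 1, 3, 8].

23/4

Using pₖ = aₖpₖ₋₁ + pₖ₋₂, qₖ = aₖqₖ₋₁ + qₖ₋₂ (with p₋₁=1, p₋₂=0, q₋₁=0, q₋₂=1):
  k=0: a=5, p=5, q=1
  k=1: a=1, p=6, q=1
  k=2: a=3, p=23, q=4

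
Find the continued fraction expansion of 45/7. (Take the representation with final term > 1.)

45 = 6*7 + 3
7 = 2*3 + 1
3 = 3*1 + 0  (stop)
So 45/7 = [6; 2, 3].

[6; 2, 3]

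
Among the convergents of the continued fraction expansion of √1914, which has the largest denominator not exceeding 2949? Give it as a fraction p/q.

√1914 = [43; 1, 2, 1, 86, …] (period length 4).
Convergents:
  p_0/q_0 = 43/1
  p_1/q_1 = 44/1
  p_2/q_2 = 131/3
  p_3/q_3 = 175/4
  p_4/q_4 = 15181/347
  p_5/q_5 = 15356/351
  p_6/q_6 = 45893/1049
  p_7/q_7 = 61249/1400
  p_8/q_8 = 5313307/121449
q_7 = 1400 ≤ 2949 < 121449 = q_8, so the answer is 61249/1400.

61249/1400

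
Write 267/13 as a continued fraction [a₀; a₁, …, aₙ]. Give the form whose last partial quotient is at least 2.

267 = 20*13 + 7
13 = 1*7 + 6
7 = 1*6 + 1
6 = 6*1 + 0  (stop)
So 267/13 = [20; 1, 1, 6].

[20; 1, 1, 6]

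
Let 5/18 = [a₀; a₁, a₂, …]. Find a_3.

1

5 = 0·18 + 5   →  a_0 = 0
18 = 3·5 + 3   →  a_1 = 3
5 = 1·3 + 2   →  a_2 = 1
3 = 1·2 + 1   →  a_3 = 1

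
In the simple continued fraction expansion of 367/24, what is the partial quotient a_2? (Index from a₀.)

2

367 = 15·24 + 7   →  a_0 = 15
24 = 3·7 + 3   →  a_1 = 3
7 = 2·3 + 1   →  a_2 = 2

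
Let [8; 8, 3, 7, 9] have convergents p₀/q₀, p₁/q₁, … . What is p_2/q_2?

203/25

Using pₖ = aₖpₖ₋₁ + pₖ₋₂, qₖ = aₖqₖ₋₁ + qₖ₋₂ (with p₋₁=1, p₋₂=0, q₋₁=0, q₋₂=1):
  k=0: a=8, p=8, q=1
  k=1: a=8, p=65, q=8
  k=2: a=3, p=203, q=25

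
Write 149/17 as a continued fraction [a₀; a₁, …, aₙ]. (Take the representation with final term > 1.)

[8; 1, 3, 4]

149 = 8*17 + 13
17 = 1*13 + 4
13 = 3*4 + 1
4 = 4*1 + 0  (stop)
So 149/17 = [8; 1, 3, 4].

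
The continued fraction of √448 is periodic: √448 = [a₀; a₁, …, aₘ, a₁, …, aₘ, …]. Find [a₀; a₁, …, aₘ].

[21; 6, 42]

a₀ = ⌊√448⌋ = 21.
With m₀=0, d₀=1 and mₖ₊₁ = dₖaₖ − mₖ, dₖ₊₁ = (n − mₖ₊₁²)/dₖ, aₖ₊₁ = ⌊(a₀+mₖ₊₁)/dₖ₊₁⌋:
  k=1: m=21, d=7, a=6
  k=2: m=21, d=1, a=42
d=1 and a=2a₀=42 at k=2, so the next step gives (m, d) = (21, 7) again — its k=1 value — and the period has length 2.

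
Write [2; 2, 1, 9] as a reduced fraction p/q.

68/29

Fold from the inside: start with 9/1.
  1 + 1/9 = 10/9
  2 + 9/10 = 29/10
  2 + 10/29 = 68/29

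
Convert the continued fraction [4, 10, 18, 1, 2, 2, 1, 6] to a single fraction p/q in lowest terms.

Using pₖ = aₖpₖ₋₁ + pₖ₋₂ and qₖ = aₖqₖ₋₁ + qₖ₋₂:
  k=0: a=4, p=4, q=1
  k=1: a=10, p=41, q=10
  k=2: a=18, p=742, q=181
  k=3: a=1, p=783, q=191
  k=4: a=2, p=2308, q=563
  k=5: a=2, p=5399, q=1317
  k=6: a=1, p=7707, q=1880
  k=7: a=6, p=51641, q=12597

51641/12597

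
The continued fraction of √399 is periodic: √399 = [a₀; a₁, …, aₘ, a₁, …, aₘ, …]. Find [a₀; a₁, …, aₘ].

a₀ = ⌊√399⌋ = 19.

[19; 1, 38]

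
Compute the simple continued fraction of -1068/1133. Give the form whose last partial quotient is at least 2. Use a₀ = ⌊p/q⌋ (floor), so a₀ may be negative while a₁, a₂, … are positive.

-1068 = -1*1133 + 65
1133 = 17*65 + 28
65 = 2*28 + 9
28 = 3*9 + 1
9 = 9*1 + 0  (stop)
So -1068/1133 = [-1; 17, 2, 3, 9].

[-1; 17, 2, 3, 9]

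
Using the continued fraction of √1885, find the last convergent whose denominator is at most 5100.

90567/2086

√1885 = [43; 2, 2, 2, 86, …] (period length 4).
Convergents:
  p_0/q_0 = 43/1
  p_1/q_1 = 87/2
  p_2/q_2 = 217/5
  p_3/q_3 = 521/12
  p_4/q_4 = 45023/1037
  p_5/q_5 = 90567/2086
  p_6/q_6 = 226157/5209
q_5 = 2086 ≤ 5100 < 5209 = q_6, so the answer is 90567/2086.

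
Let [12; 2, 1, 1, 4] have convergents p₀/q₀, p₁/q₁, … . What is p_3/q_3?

62/5

Using pₖ = aₖpₖ₋₁ + pₖ₋₂, qₖ = aₖqₖ₋₁ + qₖ₋₂ (with p₋₁=1, p₋₂=0, q₋₁=0, q₋₂=1):
  k=0: a=12, p=12, q=1
  k=1: a=2, p=25, q=2
  k=2: a=1, p=37, q=3
  k=3: a=1, p=62, q=5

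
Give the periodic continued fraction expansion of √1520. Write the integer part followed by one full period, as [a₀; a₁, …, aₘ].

a₀ = ⌊√1520⌋ = 38.
With m₀=0, d₀=1 and mₖ₊₁ = dₖaₖ − mₖ, dₖ₊₁ = (n − mₖ₊₁²)/dₖ, aₖ₊₁ = ⌊(a₀+mₖ₊₁)/dₖ₊₁⌋:
  k=1: m=38, d=76, a=1
  k=2: m=38, d=1, a=76
d=1 and a=2a₀=76 at k=2, so the next step gives (m, d) = (38, 76) again — its k=1 value — and the period has length 2.

[38; 1, 76]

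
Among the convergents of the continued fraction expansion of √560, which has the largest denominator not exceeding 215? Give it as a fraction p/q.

3384/143

√560 = [23; 1, 1, 1, 46, …] (period length 4).
Convergents:
  p_0/q_0 = 23/1
  p_1/q_1 = 24/1
  p_2/q_2 = 47/2
  p_3/q_3 = 71/3
  p_4/q_4 = 3313/140
  p_5/q_5 = 3384/143
  p_6/q_6 = 6697/283
q_5 = 143 ≤ 215 < 283 = q_6, so the answer is 3384/143.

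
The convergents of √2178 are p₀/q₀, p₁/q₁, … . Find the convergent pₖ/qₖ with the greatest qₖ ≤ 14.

√2178 = [46; 1, 2, 46, 2, 1, 92, …] (period length 6).
Convergents:
  p_0/q_0 = 46/1
  p_1/q_1 = 47/1
  p_2/q_2 = 140/3
  p_3/q_3 = 6487/139
q_2 = 3 ≤ 14 < 139 = q_3, so the answer is 140/3.

140/3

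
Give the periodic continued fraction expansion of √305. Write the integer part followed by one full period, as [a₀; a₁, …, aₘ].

[17; 2, 6, 2, 34]

a₀ = ⌊√305⌋ = 17.
With m₀=0, d₀=1 and mₖ₊₁ = dₖaₖ − mₖ, dₖ₊₁ = (n − mₖ₊₁²)/dₖ, aₖ₊₁ = ⌊(a₀+mₖ₊₁)/dₖ₊₁⌋:
  k=1: m=17, d=16, a=2
  k=2: m=15, d=5, a=6
  k=3: m=15, d=16, a=2
  k=4: m=17, d=1, a=34
d=1 and a=2a₀=34 at k=4, so the next step gives (m, d) = (17, 16) again — its k=1 value — and the period has length 4.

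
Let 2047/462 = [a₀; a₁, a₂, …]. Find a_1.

2

2047 = 4·462 + 199   →  a_0 = 4
462 = 2·199 + 64   →  a_1 = 2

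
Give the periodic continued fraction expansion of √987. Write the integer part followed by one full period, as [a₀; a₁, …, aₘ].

a₀ = ⌊√987⌋ = 31.

[31; 2, 2, 2, 62]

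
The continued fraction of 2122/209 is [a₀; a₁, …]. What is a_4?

2122 = 10·209 + 32   →  a_0 = 10
209 = 6·32 + 17   →  a_1 = 6
32 = 1·17 + 15   →  a_2 = 1
17 = 1·15 + 2   →  a_3 = 1
15 = 7·2 + 1   →  a_4 = 7

7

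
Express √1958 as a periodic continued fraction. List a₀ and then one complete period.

a₀ = ⌊√1958⌋ = 44.
With m₀=0, d₀=1 and mₖ₊₁ = dₖaₖ − mₖ, dₖ₊₁ = (n − mₖ₊₁²)/dₖ, aₖ₊₁ = ⌊(a₀+mₖ₊₁)/dₖ₊₁⌋:
  k=1: m=44, d=22, a=4
  k=2: m=44, d=1, a=88
d=1 and a=2a₀=88 at k=2, so the next step gives (m, d) = (44, 22) again — its k=1 value — and the period has length 2.

[44; 4, 88]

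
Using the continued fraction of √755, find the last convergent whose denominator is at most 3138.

√755 = [27; 2, 10, 2, 54, …] (period length 4).
Convergents:
  p_0/q_0 = 27/1
  p_1/q_1 = 55/2
  p_2/q_2 = 577/21
  p_3/q_3 = 1209/44
  p_4/q_4 = 65863/2397
  p_5/q_5 = 132935/4838
q_4 = 2397 ≤ 3138 < 4838 = q_5, so the answer is 65863/2397.

65863/2397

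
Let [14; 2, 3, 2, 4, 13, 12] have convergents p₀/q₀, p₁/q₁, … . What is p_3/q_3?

231/16

Using pₖ = aₖpₖ₋₁ + pₖ₋₂, qₖ = aₖqₖ₋₁ + qₖ₋₂ (with p₋₁=1, p₋₂=0, q₋₁=0, q₋₂=1):
  k=0: a=14, p=14, q=1
  k=1: a=2, p=29, q=2
  k=2: a=3, p=101, q=7
  k=3: a=2, p=231, q=16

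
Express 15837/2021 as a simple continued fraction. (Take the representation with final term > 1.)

[7; 1, 5, 9, 2, 5, 3]

15837 = 7*2021 + 1690
2021 = 1*1690 + 331
1690 = 5*331 + 35
331 = 9*35 + 16
35 = 2*16 + 3
16 = 5*3 + 1
3 = 3*1 + 0  (stop)
So 15837/2021 = [7; 1, 5, 9, 2, 5, 3].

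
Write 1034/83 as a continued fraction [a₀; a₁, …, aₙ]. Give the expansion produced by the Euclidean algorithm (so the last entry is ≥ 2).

1034 = 12×83 + 38
83 = 2×38 + 7
38 = 5×7 + 3
7 = 2×3 + 1
3 = 3×1 + 0  (stop)
So 1034/83 = [12; 2, 5, 2, 3].

[12; 2, 5, 2, 3]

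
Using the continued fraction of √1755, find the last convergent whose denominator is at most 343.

10934/261

√1755 = [41; 1, 8, 3, 8, 1, 82, …] (period length 6).
Convergents:
  p_0/q_0 = 41/1
  p_1/q_1 = 42/1
  p_2/q_2 = 377/9
  p_3/q_3 = 1173/28
  p_4/q_4 = 9761/233
  p_5/q_5 = 10934/261
  p_6/q_6 = 906349/21635
q_5 = 261 ≤ 343 < 21635 = q_6, so the answer is 10934/261.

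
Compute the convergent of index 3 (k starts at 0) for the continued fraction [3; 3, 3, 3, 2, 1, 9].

Using pₖ = aₖpₖ₋₁ + pₖ₋₂, qₖ = aₖqₖ₋₁ + qₖ₋₂ (with p₋₁=1, p₋₂=0, q₋₁=0, q₋₂=1):
  k=0: a=3, p=3, q=1
  k=1: a=3, p=10, q=3
  k=2: a=3, p=33, q=10
  k=3: a=3, p=109, q=33

109/33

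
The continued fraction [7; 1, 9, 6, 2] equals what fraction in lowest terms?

1043/132

Fold from the inside: start with 2/1.
  6 + 1/2 = 13/2
  9 + 2/13 = 119/13
  1 + 13/119 = 132/119
  7 + 119/132 = 1043/132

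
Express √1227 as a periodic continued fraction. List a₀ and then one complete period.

a₀ = ⌊√1227⌋ = 35.
With m₀=0, d₀=1 and mₖ₊₁ = dₖaₖ − mₖ, dₖ₊₁ = (n − mₖ₊₁²)/dₖ, aₖ₊₁ = ⌊(a₀+mₖ₊₁)/dₖ₊₁⌋:
  k=1: m=35, d=2, a=35
  k=2: m=35, d=1, a=70
d=1 and a=2a₀=70 at k=2, so the next step gives (m, d) = (35, 2) again — its k=1 value — and the period has length 2.

[35; 35, 70]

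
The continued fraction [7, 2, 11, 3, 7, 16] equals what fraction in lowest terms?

Fold from the inside: start with 16/1.
  7 + 1/16 = 113/16
  3 + 16/113 = 355/113
  11 + 113/355 = 4018/355
  2 + 355/4018 = 8391/4018
  7 + 4018/8391 = 62755/8391

62755/8391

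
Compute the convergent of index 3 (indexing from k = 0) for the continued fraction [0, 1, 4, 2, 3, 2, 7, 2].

9/11

Using pₖ = aₖpₖ₋₁ + pₖ₋₂, qₖ = aₖqₖ₋₁ + qₖ₋₂ (with p₋₁=1, p₋₂=0, q₋₁=0, q₋₂=1):
  k=0: a=0, p=0, q=1
  k=1: a=1, p=1, q=1
  k=2: a=4, p=4, q=5
  k=3: a=2, p=9, q=11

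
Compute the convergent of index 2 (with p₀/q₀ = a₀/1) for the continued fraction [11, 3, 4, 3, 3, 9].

147/13

Using pₖ = aₖpₖ₋₁ + pₖ₋₂, qₖ = aₖqₖ₋₁ + qₖ₋₂ (with p₋₁=1, p₋₂=0, q₋₁=0, q₋₂=1):
  k=0: a=11, p=11, q=1
  k=1: a=3, p=34, q=3
  k=2: a=4, p=147, q=13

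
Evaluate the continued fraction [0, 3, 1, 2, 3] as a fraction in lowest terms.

Using pₖ = aₖpₖ₋₁ + pₖ₋₂ and qₖ = aₖqₖ₋₁ + qₖ₋₂:
  k=0: a=0, p=0, q=1
  k=1: a=3, p=1, q=3
  k=2: a=1, p=1, q=4
  k=3: a=2, p=3, q=11
  k=4: a=3, p=10, q=37

10/37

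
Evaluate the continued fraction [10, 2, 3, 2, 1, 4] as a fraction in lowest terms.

Using pₖ = aₖpₖ₋₁ + pₖ₋₂ and qₖ = aₖqₖ₋₁ + qₖ₋₂:
  k=0: a=10, p=10, q=1
  k=1: a=2, p=21, q=2
  k=2: a=3, p=73, q=7
  k=3: a=2, p=167, q=16
  k=4: a=1, p=240, q=23
  k=5: a=4, p=1127, q=108

1127/108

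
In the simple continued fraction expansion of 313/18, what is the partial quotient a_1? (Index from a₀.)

2

313 = 17·18 + 7   →  a_0 = 17
18 = 2·7 + 4   →  a_1 = 2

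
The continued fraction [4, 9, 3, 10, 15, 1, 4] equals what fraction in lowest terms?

94348/22971

Using pₖ = aₖpₖ₋₁ + pₖ₋₂ and qₖ = aₖqₖ₋₁ + qₖ₋₂:
  k=0: a=4, p=4, q=1
  k=1: a=9, p=37, q=9
  k=2: a=3, p=115, q=28
  k=3: a=10, p=1187, q=289
  k=4: a=15, p=17920, q=4363
  k=5: a=1, p=19107, q=4652
  k=6: a=4, p=94348, q=22971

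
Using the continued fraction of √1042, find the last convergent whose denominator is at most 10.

√1042 = [32; 3, 1, 1, 3, 64, …] (period length 5).
Convergents:
  p_0/q_0 = 32/1
  p_1/q_1 = 97/3
  p_2/q_2 = 129/4
  p_3/q_3 = 226/7
  p_4/q_4 = 807/25
q_3 = 7 ≤ 10 < 25 = q_4, so the answer is 226/7.

226/7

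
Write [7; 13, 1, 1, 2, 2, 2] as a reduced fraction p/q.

2787/394

Fold from the inside: start with 2/1.
  2 + 1/2 = 5/2
  2 + 2/5 = 12/5
  1 + 5/12 = 17/12
  1 + 12/17 = 29/17
  13 + 17/29 = 394/29
  7 + 29/394 = 2787/394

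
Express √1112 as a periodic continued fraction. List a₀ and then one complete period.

[33; 2, 1, 7, 1, 2, 66]

a₀ = ⌊√1112⌋ = 33.
With m₀=0, d₀=1 and mₖ₊₁ = dₖaₖ − mₖ, dₖ₊₁ = (n − mₖ₊₁²)/dₖ, aₖ₊₁ = ⌊(a₀+mₖ₊₁)/dₖ₊₁⌋:
  k=1: m=33, d=23, a=2
  k=2: m=13, d=41, a=1
  k=3: m=28, d=8, a=7
  k=4: m=28, d=41, a=1
  k=5: m=13, d=23, a=2
  k=6: m=33, d=1, a=66
d=1 and a=2a₀=66 at k=6, so the next step gives (m, d) = (33, 23) again — its k=1 value — and the period has length 6.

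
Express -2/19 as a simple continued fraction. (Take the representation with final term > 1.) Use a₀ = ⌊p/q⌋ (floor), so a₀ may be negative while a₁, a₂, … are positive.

-2 = -1·19 + 17
19 = 1·17 + 2
17 = 8·2 + 1
2 = 2·1 + 0  (stop)
So -2/19 = [-1; 1, 8, 2].

[-1; 1, 8, 2]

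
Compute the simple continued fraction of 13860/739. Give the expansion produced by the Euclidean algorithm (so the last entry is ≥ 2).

13860 = 18×739 + 558
739 = 1×558 + 181
558 = 3×181 + 15
181 = 12×15 + 1
15 = 15×1 + 0  (stop)
So 13860/739 = [18; 1, 3, 12, 15].

[18; 1, 3, 12, 15]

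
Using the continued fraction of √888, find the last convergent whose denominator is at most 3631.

√888 = [29; 1, 3, 1, 58, …] (period length 4).
Convergents:
  p_0/q_0 = 29/1
  p_1/q_1 = 30/1
  p_2/q_2 = 119/4
  p_3/q_3 = 149/5
  p_4/q_4 = 8761/294
  p_5/q_5 = 8910/299
  p_6/q_6 = 35491/1191
  p_7/q_7 = 44401/1490
  p_8/q_8 = 2610749/87611
q_7 = 1490 ≤ 3631 < 87611 = q_8, so the answer is 44401/1490.

44401/1490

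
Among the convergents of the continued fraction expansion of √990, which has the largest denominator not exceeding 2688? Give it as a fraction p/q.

55031/1749

√990 = [31; 2, 6, 2, 62, …] (period length 4).
Convergents:
  p_0/q_0 = 31/1
  p_1/q_1 = 63/2
  p_2/q_2 = 409/13
  p_3/q_3 = 881/28
  p_4/q_4 = 55031/1749
  p_5/q_5 = 110943/3526
q_4 = 1749 ≤ 2688 < 3526 = q_5, so the answer is 55031/1749.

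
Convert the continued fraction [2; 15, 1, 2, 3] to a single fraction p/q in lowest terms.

324/157

Using pₖ = aₖpₖ₋₁ + pₖ₋₂ and qₖ = aₖqₖ₋₁ + qₖ₋₂:
  k=0: a=2, p=2, q=1
  k=1: a=15, p=31, q=15
  k=2: a=1, p=33, q=16
  k=3: a=2, p=97, q=47
  k=4: a=3, p=324, q=157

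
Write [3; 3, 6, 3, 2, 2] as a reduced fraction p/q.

1121/338

Using pₖ = aₖpₖ₋₁ + pₖ₋₂ and qₖ = aₖqₖ₋₁ + qₖ₋₂:
  k=0: a=3, p=3, q=1
  k=1: a=3, p=10, q=3
  k=2: a=6, p=63, q=19
  k=3: a=3, p=199, q=60
  k=4: a=2, p=461, q=139
  k=5: a=2, p=1121, q=338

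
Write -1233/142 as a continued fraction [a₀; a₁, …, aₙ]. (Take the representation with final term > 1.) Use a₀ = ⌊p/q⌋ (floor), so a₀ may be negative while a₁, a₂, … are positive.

-1233 = -9·142 + 45
142 = 3·45 + 7
45 = 6·7 + 3
7 = 2·3 + 1
3 = 3·1 + 0  (stop)
So -1233/142 = [-9; 3, 6, 2, 3].

[-9; 3, 6, 2, 3]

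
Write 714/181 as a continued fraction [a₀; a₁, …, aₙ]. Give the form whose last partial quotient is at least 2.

[3; 1, 17, 10]

714 = 3*181 + 171
181 = 1*171 + 10
171 = 17*10 + 1
10 = 10*1 + 0  (stop)
So 714/181 = [3; 1, 17, 10].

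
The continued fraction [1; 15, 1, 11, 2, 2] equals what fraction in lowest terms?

Fold from the inside: start with 2/1.
  2 + 1/2 = 5/2
  11 + 2/5 = 57/5
  1 + 5/57 = 62/57
  15 + 57/62 = 987/62
  1 + 62/987 = 1049/987

1049/987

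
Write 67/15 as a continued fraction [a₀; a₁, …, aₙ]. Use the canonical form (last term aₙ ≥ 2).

67 = 4*15 + 7
15 = 2*7 + 1
7 = 7*1 + 0  (stop)
So 67/15 = [4; 2, 7].

[4; 2, 7]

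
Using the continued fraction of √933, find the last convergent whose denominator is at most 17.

336/11

√933 = [30; 1, 1, 5, 20, 5, 1, 1, 60, …] (period length 8).
Convergents:
  p_0/q_0 = 30/1
  p_1/q_1 = 31/1
  p_2/q_2 = 61/2
  p_3/q_3 = 336/11
  p_4/q_4 = 6781/222
q_3 = 11 ≤ 17 < 222 = q_4, so the answer is 336/11.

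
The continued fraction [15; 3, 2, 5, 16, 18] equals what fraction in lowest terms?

Using pₖ = aₖpₖ₋₁ + pₖ₋₂ and qₖ = aₖqₖ₋₁ + qₖ₋₂:
  k=0: a=15, p=15, q=1
  k=1: a=3, p=46, q=3
  k=2: a=2, p=107, q=7
  k=3: a=5, p=581, q=38
  k=4: a=16, p=9403, q=615
  k=5: a=18, p=169835, q=11108

169835/11108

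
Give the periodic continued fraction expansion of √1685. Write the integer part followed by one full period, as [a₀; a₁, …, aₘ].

[41; 20, 1, 1, 20, 82]

a₀ = ⌊√1685⌋ = 41.
With m₀=0, d₀=1 and mₖ₊₁ = dₖaₖ − mₖ, dₖ₊₁ = (n − mₖ₊₁²)/dₖ, aₖ₊₁ = ⌊(a₀+mₖ₊₁)/dₖ₊₁⌋:
  k=1: m=41, d=4, a=20
  k=2: m=39, d=41, a=1
  k=3: m=2, d=41, a=1
  k=4: m=39, d=4, a=20
  k=5: m=41, d=1, a=82
d=1 and a=2a₀=82 at k=5, so the next step gives (m, d) = (41, 4) again — its k=1 value — and the period has length 5.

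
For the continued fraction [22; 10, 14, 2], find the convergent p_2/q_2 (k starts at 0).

3116/141

Using pₖ = aₖpₖ₋₁ + pₖ₋₂, qₖ = aₖqₖ₋₁ + qₖ₋₂ (with p₋₁=1, p₋₂=0, q₋₁=0, q₋₂=1):
  k=0: a=22, p=22, q=1
  k=1: a=10, p=221, q=10
  k=2: a=14, p=3116, q=141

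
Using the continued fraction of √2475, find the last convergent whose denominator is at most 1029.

19850/399

√2475 = [49; 1, 2, 1, 98, …] (period length 4).
Convergents:
  p_0/q_0 = 49/1
  p_1/q_1 = 50/1
  p_2/q_2 = 149/3
  p_3/q_3 = 199/4
  p_4/q_4 = 19651/395
  p_5/q_5 = 19850/399
  p_6/q_6 = 59351/1193
q_5 = 399 ≤ 1029 < 1193 = q_6, so the answer is 19850/399.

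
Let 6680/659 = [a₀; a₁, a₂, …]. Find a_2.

3

6680 = 10·659 + 90   →  a_0 = 10
659 = 7·90 + 29   →  a_1 = 7
90 = 3·29 + 3   →  a_2 = 3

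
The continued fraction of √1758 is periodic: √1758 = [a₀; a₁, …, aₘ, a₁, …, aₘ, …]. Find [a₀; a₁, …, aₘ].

a₀ = ⌊√1758⌋ = 41.

[41; 1, 12, 1, 82]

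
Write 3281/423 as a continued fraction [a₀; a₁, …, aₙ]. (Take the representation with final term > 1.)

3281 = 7*423 + 320
423 = 1*320 + 103
320 = 3*103 + 11
103 = 9*11 + 4
11 = 2*4 + 3
4 = 1*3 + 1
3 = 3*1 + 0  (stop)
So 3281/423 = [7; 1, 3, 9, 2, 1, 3].

[7; 1, 3, 9, 2, 1, 3]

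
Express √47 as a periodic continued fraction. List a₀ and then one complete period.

[6; 1, 5, 1, 12]

a₀ = ⌊√47⌋ = 6.
With m₀=0, d₀=1 and mₖ₊₁ = dₖaₖ − mₖ, dₖ₊₁ = (n − mₖ₊₁²)/dₖ, aₖ₊₁ = ⌊(a₀+mₖ₊₁)/dₖ₊₁⌋:
  k=1: m=6, d=11, a=1
  k=2: m=5, d=2, a=5
  k=3: m=5, d=11, a=1
  k=4: m=6, d=1, a=12
d=1 and a=2a₀=12 at k=4, so the next step gives (m, d) = (6, 11) again — its k=1 value — and the period has length 4.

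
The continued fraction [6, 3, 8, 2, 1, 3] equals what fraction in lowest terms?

Using pₖ = aₖpₖ₋₁ + pₖ₋₂ and qₖ = aₖqₖ₋₁ + qₖ₋₂:
  k=0: a=6, p=6, q=1
  k=1: a=3, p=19, q=3
  k=2: a=8, p=158, q=25
  k=3: a=2, p=335, q=53
  k=4: a=1, p=493, q=78
  k=5: a=3, p=1814, q=287

1814/287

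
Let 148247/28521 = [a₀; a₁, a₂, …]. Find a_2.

18

148247 = 5·28521 + 5642   →  a_0 = 5
28521 = 5·5642 + 311   →  a_1 = 5
5642 = 18·311 + 44   →  a_2 = 18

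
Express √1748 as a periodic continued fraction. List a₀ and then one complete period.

[41; 1, 4, 4, 4, 1, 82]

a₀ = ⌊√1748⌋ = 41.
With m₀=0, d₀=1 and mₖ₊₁ = dₖaₖ − mₖ, dₖ₊₁ = (n − mₖ₊₁²)/dₖ, aₖ₊₁ = ⌊(a₀+mₖ₊₁)/dₖ₊₁⌋:
  k=1: m=41, d=67, a=1
  k=2: m=26, d=16, a=4
  k=3: m=38, d=19, a=4
  k=4: m=38, d=16, a=4
  k=5: m=26, d=67, a=1
  k=6: m=41, d=1, a=82
d=1 and a=2a₀=82 at k=6, so the next step gives (m, d) = (41, 67) again — its k=1 value — and the period has length 6.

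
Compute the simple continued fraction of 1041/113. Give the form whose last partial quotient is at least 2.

[9; 4, 1, 2, 2, 3]

1041 = 9×113 + 24
113 = 4×24 + 17
24 = 1×17 + 7
17 = 2×7 + 3
7 = 2×3 + 1
3 = 3×1 + 0  (stop)
So 1041/113 = [9; 4, 1, 2, 2, 3].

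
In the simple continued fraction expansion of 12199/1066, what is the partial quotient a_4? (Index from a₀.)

12199 = 11·1066 + 473   →  a_0 = 11
1066 = 2·473 + 120   →  a_1 = 2
473 = 3·120 + 113   →  a_2 = 3
120 = 1·113 + 7   →  a_3 = 1
113 = 16·7 + 1   →  a_4 = 16

16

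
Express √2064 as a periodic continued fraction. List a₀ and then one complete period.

a₀ = ⌊√2064⌋ = 45.

[45; 2, 3, 7, 3, 2, 90]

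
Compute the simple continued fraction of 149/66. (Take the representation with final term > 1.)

[2; 3, 1, 7, 2]

149 = 2*66 + 17
66 = 3*17 + 15
17 = 1*15 + 2
15 = 7*2 + 1
2 = 2*1 + 0  (stop)
So 149/66 = [2; 3, 1, 7, 2].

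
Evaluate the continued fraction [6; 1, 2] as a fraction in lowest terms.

Using pₖ = aₖpₖ₋₁ + pₖ₋₂ and qₖ = aₖqₖ₋₁ + qₖ₋₂:
  k=0: a=6, p=6, q=1
  k=1: a=1, p=7, q=1
  k=2: a=2, p=20, q=3

20/3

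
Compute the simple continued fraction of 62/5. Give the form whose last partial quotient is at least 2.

62 = 12*5 + 2
5 = 2*2 + 1
2 = 2*1 + 0  (stop)
So 62/5 = [12; 2, 2].

[12; 2, 2]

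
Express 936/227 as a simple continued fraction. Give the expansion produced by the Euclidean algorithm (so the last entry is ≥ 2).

[4; 8, 9, 3]

936 = 4*227 + 28
227 = 8*28 + 3
28 = 9*3 + 1
3 = 3*1 + 0  (stop)
So 936/227 = [4; 8, 9, 3].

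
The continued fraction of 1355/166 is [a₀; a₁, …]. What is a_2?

1355 = 8·166 + 27   →  a_0 = 8
166 = 6·27 + 4   →  a_1 = 6
27 = 6·4 + 3   →  a_2 = 6

6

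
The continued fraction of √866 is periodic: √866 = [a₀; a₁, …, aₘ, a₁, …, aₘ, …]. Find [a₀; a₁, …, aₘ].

[29; 2, 2, 1, 28, 1, 2, 2, 58]

a₀ = ⌊√866⌋ = 29.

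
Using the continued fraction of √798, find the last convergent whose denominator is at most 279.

6356/225

√798 = [28; 4, 56, …] (period length 2).
Convergents:
  p_0/q_0 = 28/1
  p_1/q_1 = 113/4
  p_2/q_2 = 6356/225
  p_3/q_3 = 25537/904
q_2 = 225 ≤ 279 < 904 = q_3, so the answer is 6356/225.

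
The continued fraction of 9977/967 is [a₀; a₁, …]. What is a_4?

2

9977 = 10·967 + 307   →  a_0 = 10
967 = 3·307 + 46   →  a_1 = 3
307 = 6·46 + 31   →  a_2 = 6
46 = 1·31 + 15   →  a_3 = 1
31 = 2·15 + 1   →  a_4 = 2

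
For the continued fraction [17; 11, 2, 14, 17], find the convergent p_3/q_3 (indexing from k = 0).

Using pₖ = aₖpₖ₋₁ + pₖ₋₂, qₖ = aₖqₖ₋₁ + qₖ₋₂ (with p₋₁=1, p₋₂=0, q₋₁=0, q₋₂=1):
  k=0: a=17, p=17, q=1
  k=1: a=11, p=188, q=11
  k=2: a=2, p=393, q=23
  k=3: a=14, p=5690, q=333

5690/333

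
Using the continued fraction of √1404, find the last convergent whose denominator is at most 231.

3747/100

√1404 = [37; 2, 7, 1, 4, 1, 7, 2, 74, …] (period length 8).
Convergents:
  p_0/q_0 = 37/1
  p_1/q_1 = 75/2
  p_2/q_2 = 562/15
  p_3/q_3 = 637/17
  p_4/q_4 = 3110/83
  p_5/q_5 = 3747/100
  p_6/q_6 = 29339/783
q_5 = 100 ≤ 231 < 783 = q_6, so the answer is 3747/100.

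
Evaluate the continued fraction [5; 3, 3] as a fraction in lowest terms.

53/10

Using pₖ = aₖpₖ₋₁ + pₖ₋₂ and qₖ = aₖqₖ₋₁ + qₖ₋₂:
  k=0: a=5, p=5, q=1
  k=1: a=3, p=16, q=3
  k=2: a=3, p=53, q=10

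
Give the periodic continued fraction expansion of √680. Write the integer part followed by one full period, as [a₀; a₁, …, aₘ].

a₀ = ⌊√680⌋ = 26.

[26; 13, 52]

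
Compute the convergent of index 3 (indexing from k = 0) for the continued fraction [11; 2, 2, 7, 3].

Using pₖ = aₖpₖ₋₁ + pₖ₋₂, qₖ = aₖqₖ₋₁ + qₖ₋₂ (with p₋₁=1, p₋₂=0, q₋₁=0, q₋₂=1):
  k=0: a=11, p=11, q=1
  k=1: a=2, p=23, q=2
  k=2: a=2, p=57, q=5
  k=3: a=7, p=422, q=37

422/37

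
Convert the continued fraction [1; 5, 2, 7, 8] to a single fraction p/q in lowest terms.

Fold from the inside: start with 8/1.
  7 + 1/8 = 57/8
  2 + 8/57 = 122/57
  5 + 57/122 = 667/122
  1 + 122/667 = 789/667

789/667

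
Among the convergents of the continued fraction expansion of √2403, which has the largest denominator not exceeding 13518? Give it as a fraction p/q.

235445/4803

√2403 = [49; 49, 98, …] (period length 2).
Convergents:
  p_0/q_0 = 49/1
  p_1/q_1 = 2402/49
  p_2/q_2 = 235445/4803
  p_3/q_3 = 11539207/235396
q_2 = 4803 ≤ 13518 < 235396 = q_3, so the answer is 235445/4803.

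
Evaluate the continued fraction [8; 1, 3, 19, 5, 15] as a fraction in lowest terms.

51749/5912

Fold from the inside: start with 15/1.
  5 + 1/15 = 76/15
  19 + 15/76 = 1459/76
  3 + 76/1459 = 4453/1459
  1 + 1459/4453 = 5912/4453
  8 + 4453/5912 = 51749/5912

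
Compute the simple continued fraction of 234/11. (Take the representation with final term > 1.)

[21; 3, 1, 2]

234 = 21×11 + 3
11 = 3×3 + 2
3 = 1×2 + 1
2 = 2×1 + 0  (stop)
So 234/11 = [21; 3, 1, 2].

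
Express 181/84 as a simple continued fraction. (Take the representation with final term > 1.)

[2; 6, 2, 6]

181 = 2×84 + 13
84 = 6×13 + 6
13 = 2×6 + 1
6 = 6×1 + 0  (stop)
So 181/84 = [2; 6, 2, 6].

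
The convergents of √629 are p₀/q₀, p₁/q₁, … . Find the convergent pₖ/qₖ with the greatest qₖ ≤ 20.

√629 = [25; 12, 1, 1, 12, 50, …] (period length 5).
Convergents:
  p_0/q_0 = 25/1
  p_1/q_1 = 301/12
  p_2/q_2 = 326/13
  p_3/q_3 = 627/25
q_2 = 13 ≤ 20 < 25 = q_3, so the answer is 326/13.

326/13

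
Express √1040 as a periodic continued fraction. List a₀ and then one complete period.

[32; 4, 64]

a₀ = ⌊√1040⌋ = 32.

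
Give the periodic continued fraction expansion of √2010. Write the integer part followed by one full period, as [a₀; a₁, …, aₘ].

[44; 1, 4, 1, 88]

a₀ = ⌊√2010⌋ = 44.
With m₀=0, d₀=1 and mₖ₊₁ = dₖaₖ − mₖ, dₖ₊₁ = (n − mₖ₊₁²)/dₖ, aₖ₊₁ = ⌊(a₀+mₖ₊₁)/dₖ₊₁⌋:
  k=1: m=44, d=74, a=1
  k=2: m=30, d=15, a=4
  k=3: m=30, d=74, a=1
  k=4: m=44, d=1, a=88
d=1 and a=2a₀=88 at k=4, so the next step gives (m, d) = (44, 74) again — its k=1 value — and the period has length 4.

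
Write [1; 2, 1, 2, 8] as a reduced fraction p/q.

Using pₖ = aₖpₖ₋₁ + pₖ₋₂ and qₖ = aₖqₖ₋₁ + qₖ₋₂:
  k=0: a=1, p=1, q=1
  k=1: a=2, p=3, q=2
  k=2: a=1, p=4, q=3
  k=3: a=2, p=11, q=8
  k=4: a=8, p=92, q=67

92/67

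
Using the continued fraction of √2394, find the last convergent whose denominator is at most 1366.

√2394 = [48; 1, 12, 1, 96, …] (period length 4).
Convergents:
  p_0/q_0 = 48/1
  p_1/q_1 = 49/1
  p_2/q_2 = 636/13
  p_3/q_3 = 685/14
  p_4/q_4 = 66396/1357
  p_5/q_5 = 67081/1371
q_4 = 1357 ≤ 1366 < 1371 = q_5, so the answer is 66396/1357.

66396/1357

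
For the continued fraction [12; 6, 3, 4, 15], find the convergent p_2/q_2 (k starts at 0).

Using pₖ = aₖpₖ₋₁ + pₖ₋₂, qₖ = aₖqₖ₋₁ + qₖ₋₂ (with p₋₁=1, p₋₂=0, q₋₁=0, q₋₂=1):
  k=0: a=12, p=12, q=1
  k=1: a=6, p=73, q=6
  k=2: a=3, p=231, q=19

231/19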